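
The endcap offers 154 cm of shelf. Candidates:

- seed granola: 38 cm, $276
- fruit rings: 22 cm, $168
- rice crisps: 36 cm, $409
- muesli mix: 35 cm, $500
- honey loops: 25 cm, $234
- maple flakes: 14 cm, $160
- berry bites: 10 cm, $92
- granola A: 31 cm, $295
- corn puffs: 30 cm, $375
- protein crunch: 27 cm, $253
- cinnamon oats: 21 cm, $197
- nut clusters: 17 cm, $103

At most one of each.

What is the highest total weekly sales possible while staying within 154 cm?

1789

Ranking by ratio (weekly sales/cm): muesli mix 14.29, corn puffs 12.50, maple flakes 11.43.
A density-first pass picks rice crisps + muesli mix + maple flakes + granola A + corn puffs — 1739 at 146 cm.
The 31 cm tied up in granola A is better spent on berry bites + protein crunch — total rises to 1789 (152 cm).
Next best is rice crisps + muesli mix + granola A + corn puffs + cinnamon oats at 1776 (153 cm) — short by 13.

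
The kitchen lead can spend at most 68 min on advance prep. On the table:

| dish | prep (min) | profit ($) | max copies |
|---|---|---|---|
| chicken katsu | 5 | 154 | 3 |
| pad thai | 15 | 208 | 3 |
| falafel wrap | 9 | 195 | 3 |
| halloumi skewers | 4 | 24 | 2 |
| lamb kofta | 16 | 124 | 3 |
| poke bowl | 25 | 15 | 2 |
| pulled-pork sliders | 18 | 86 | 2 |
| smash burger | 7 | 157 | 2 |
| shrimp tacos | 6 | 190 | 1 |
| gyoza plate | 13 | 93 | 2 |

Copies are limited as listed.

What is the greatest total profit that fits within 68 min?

Taking 3×chicken katsu + 3×falafel wrap + halloumi skewers + 2×smash burger + shrimp tacos: 66 min used, 1575 in profit.
The spare 2 min is too small for any remaining dish, and no exchange beats 1575.

1575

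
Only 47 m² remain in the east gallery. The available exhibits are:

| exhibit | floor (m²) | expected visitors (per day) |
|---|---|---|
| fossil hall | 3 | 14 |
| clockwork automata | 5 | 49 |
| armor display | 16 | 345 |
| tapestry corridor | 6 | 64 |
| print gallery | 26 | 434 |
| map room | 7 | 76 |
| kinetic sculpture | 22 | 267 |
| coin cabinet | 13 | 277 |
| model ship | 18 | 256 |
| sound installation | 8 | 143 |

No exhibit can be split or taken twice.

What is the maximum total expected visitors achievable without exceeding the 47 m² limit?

878

By expected visitors per m²: armor display 21.56, coin cabinet 21.31, sound installation 17.88 lead.
Greedy by ratio would take fossil hall + armor display + map room + coin cabinet + sound installation: 47 m² used, total 855.
The 18 m² tied up in fossil hall and map room and sound installation is better spent on model ship — total rises to 878 (47 m²).
An exhaustive check of the 1024 subsets confirms 878.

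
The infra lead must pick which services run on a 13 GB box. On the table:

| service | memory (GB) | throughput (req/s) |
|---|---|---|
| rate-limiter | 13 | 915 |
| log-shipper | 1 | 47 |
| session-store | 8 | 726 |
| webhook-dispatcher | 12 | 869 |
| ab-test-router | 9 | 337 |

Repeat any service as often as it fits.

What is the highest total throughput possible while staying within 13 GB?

961

Ranking by ratio (throughput/GB): session-store 90.75, webhook-dispatcher 72.42, rate-limiter 70.38, log-shipper 47.00.
5×log-shipper + session-store uses 13 of the 13 GB and totals 961.
Every other selection either busts 13 GB or fails to beat 961.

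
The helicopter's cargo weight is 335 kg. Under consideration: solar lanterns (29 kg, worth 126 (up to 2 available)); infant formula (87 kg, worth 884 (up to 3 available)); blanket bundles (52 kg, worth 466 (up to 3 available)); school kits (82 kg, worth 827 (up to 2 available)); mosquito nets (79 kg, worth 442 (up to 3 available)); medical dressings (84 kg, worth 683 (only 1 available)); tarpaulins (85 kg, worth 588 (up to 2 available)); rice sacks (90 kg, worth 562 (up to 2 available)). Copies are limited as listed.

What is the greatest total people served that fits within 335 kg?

3221

Ranking by ratio (people served/kg): infant formula 10.16, school kits 10.09, blanket bundles 8.96.
Greedy by ratio would take 3×infant formula + blanket bundles: 313 kg used, total 3118.
Dropping 2×infant formula and blanket bundles frees 226 kg; slotting in 2×school kits + medical dressings (248 kg) lifts the total to 3221 at 335 kg.
No other feasible combination exceeds 3221.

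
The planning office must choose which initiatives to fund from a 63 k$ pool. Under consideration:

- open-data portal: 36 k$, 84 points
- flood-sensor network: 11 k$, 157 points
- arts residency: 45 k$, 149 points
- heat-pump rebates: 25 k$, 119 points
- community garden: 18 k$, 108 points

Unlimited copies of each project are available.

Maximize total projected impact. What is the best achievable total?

By projected impact per k$: flood-sensor network 14.27, community garden 6.00, heat-pump rebates 4.76, arts residency 3.31 lead.
The ratio ordering already packs tightly: 5×flood-sensor network, 55 k$, 785.
That's the maximum — no swap from here does better than 785.

785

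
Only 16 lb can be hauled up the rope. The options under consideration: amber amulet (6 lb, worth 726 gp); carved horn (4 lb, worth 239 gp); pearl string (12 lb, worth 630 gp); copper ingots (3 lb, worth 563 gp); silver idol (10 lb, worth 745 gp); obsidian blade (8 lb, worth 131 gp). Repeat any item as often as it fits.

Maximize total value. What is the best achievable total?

2815

Taking 5×copper ingots: 15 lb used, 2815 in value.
The spare 1 lb is too small for any remaining item, and no exchange beats 2815.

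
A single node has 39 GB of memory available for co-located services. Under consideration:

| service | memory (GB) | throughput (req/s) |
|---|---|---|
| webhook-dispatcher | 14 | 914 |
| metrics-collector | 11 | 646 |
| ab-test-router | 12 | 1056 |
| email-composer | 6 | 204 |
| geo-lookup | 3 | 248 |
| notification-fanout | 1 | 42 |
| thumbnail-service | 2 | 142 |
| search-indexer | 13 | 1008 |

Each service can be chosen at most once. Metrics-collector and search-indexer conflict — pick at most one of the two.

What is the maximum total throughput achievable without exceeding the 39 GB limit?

Taking the top-ratio services first gives ab-test-router + email-composer + geo-lookup + notification-fanout + thumbnail-service + search-indexer for 2700 (37 GB).
But webhook-dispatcher + ab-test-router + search-indexer fits in 39 GB and reaches 2978.

2978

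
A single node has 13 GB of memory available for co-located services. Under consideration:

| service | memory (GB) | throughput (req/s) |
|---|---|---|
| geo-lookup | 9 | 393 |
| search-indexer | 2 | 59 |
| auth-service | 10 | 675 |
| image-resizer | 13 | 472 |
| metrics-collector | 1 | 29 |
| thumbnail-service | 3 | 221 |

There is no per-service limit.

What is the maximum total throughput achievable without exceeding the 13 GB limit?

Density check — thumbnail-service 73.67, auth-service 67.50, geo-lookup 43.67, image-resizer 36.31 are the best per GB.
Best packing: metrics-collector + 4×thumbnail-service — 13 GB, 913 total.
Nothing else within 13 GB beats 913.

913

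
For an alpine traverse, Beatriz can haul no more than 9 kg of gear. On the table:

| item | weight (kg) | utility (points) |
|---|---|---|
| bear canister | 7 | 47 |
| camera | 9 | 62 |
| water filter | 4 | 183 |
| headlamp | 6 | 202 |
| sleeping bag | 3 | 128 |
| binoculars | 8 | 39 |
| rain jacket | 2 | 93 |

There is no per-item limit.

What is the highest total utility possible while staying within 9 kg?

407

A density-first pass picks 4×rain jacket — 372 at 8 kg.
The 2 kg tied up in rain jacket is better spent on sleeping bag — total rises to 407 (9 kg).
Every other selection either busts 9 kg or fails to beat 407.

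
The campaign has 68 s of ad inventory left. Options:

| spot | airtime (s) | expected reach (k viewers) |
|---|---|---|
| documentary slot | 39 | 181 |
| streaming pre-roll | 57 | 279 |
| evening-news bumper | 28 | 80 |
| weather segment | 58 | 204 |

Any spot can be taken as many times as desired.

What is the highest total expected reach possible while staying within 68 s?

279

Taking streaming pre-roll: 57 s used, 279 in expected reach.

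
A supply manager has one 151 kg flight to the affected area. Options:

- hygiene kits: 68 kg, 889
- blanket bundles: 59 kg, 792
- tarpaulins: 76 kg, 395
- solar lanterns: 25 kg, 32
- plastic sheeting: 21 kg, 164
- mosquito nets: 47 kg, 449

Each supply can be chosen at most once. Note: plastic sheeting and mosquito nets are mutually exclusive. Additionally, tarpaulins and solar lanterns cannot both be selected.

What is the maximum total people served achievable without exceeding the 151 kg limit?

1845

By people served per kg: blanket bundles 13.42, hygiene kits 13.07, mosquito nets 9.55, plastic sheeting 7.81 lead.
Hygiene kits + blanket bundles + plastic sheeting uses 148 of the 151 kg and totals 1845.
Runner-up hygiene kits + blanket bundles tops out at 1681.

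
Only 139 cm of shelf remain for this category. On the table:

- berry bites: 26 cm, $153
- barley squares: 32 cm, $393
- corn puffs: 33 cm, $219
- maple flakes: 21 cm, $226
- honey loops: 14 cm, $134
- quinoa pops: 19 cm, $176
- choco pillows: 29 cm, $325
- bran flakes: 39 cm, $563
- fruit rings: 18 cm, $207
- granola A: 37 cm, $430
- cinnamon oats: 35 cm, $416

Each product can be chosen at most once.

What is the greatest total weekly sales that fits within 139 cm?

1714

Density check — bran flakes 14.44, barley squares 12.28, cinnamon oats 11.89 are the best per cm.
Greedy by ratio would take barley squares + honey loops + bran flakes + fruit rings + cinnamon oats: 138 cm used, total 1713.
The 49 cm tied up in honey loops and cinnamon oats is better spent on maple flakes + choco pillows — total rises to 1714 (139 cm).
Nothing else within 139 cm beats 1714.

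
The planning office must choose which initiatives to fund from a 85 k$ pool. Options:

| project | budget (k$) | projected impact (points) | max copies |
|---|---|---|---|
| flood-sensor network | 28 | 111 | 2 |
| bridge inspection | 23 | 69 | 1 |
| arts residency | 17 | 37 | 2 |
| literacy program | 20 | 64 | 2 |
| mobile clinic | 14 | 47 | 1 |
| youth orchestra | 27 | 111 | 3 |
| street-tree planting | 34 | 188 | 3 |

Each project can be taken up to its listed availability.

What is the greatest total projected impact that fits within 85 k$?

423

Taking mobile clinic + 2×street-tree planting: 82 k$ used, 423 in projected impact.
Nothing else within 85 k$ beats 423.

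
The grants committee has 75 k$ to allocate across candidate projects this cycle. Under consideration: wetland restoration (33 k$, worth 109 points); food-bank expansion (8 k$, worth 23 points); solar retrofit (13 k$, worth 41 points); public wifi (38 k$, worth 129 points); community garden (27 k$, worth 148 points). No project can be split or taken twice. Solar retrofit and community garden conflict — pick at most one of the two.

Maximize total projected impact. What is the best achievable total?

By projected impact per k$: community garden 5.48, public wifi 3.39, wetland restoration 3.30, solar retrofit 3.15 lead.
Best packing: food-bank expansion + public wifi + community garden — 73 k$, 300 total.
The closest alternative, wetland restoration + food-bank expansion + community garden, reaches only 280.

300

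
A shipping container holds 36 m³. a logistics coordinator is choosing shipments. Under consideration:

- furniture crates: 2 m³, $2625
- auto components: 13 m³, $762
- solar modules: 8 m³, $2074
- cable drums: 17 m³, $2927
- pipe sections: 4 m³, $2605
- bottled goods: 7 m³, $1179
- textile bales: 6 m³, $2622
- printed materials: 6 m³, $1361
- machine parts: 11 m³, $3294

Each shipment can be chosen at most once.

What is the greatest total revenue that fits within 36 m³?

13686

Taking the top-ratio shipments first gives furniture crates + solar modules + pipe sections + textile bales + machine parts for 13220 (31 m³).
Replace solar modules with bottled goods + printed materials: the trade gains 466 net, giving 13686 at 36 m³.
Runner-up furniture crates + solar modules + pipe sections + textile bales + machine parts tops out at 13220.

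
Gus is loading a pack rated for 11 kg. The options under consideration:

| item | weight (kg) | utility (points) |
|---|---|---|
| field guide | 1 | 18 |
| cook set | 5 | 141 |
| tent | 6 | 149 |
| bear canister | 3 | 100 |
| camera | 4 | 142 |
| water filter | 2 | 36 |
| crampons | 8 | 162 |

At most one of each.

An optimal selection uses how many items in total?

Best achievable utility is 319.
One optimal bundle: cook set + camera + water filter (11 kg).
All optima have 3 items.

3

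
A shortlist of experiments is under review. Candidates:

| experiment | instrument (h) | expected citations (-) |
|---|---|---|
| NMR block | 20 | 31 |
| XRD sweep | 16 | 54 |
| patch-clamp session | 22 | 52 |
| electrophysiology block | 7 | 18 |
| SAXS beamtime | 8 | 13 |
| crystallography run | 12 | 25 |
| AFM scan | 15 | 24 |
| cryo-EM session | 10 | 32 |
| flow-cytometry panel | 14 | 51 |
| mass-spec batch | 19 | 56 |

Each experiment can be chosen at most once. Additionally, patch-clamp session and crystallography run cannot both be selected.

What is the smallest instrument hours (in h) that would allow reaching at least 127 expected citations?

Look for the lowest-instrument combination reaching 127.
XRD sweep + cryo-EM session + flow-cytometry panel reaches 137 using 40 h.
Any bundle with less than 40 h falls short of 127.

40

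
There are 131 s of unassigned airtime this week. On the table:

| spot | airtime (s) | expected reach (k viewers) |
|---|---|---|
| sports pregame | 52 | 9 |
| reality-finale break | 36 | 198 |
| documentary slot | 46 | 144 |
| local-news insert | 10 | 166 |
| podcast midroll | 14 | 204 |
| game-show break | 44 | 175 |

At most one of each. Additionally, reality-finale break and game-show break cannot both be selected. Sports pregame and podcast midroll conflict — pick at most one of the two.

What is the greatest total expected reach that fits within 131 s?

712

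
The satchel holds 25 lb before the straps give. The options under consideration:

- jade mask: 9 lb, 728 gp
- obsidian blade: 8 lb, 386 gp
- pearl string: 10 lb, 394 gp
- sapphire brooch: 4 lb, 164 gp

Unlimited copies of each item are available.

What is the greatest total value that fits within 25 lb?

1620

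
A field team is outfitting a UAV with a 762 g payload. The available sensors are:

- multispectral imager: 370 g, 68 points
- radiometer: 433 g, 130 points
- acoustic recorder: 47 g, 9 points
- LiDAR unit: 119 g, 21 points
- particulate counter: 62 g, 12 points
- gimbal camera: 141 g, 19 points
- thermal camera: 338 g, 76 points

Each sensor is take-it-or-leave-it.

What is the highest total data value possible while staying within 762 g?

Ranking by ratio (data value/g): radiometer 0.30, thermal camera 0.22, particulate counter 0.19, acoustic recorder 0.19.
Filling by ratio: radiometer + acoustic recorder + LiDAR unit + particulate counter for 172, with 101 g left unused.
Replace acoustic recorder with gimbal camera: the trade gains 10 net, giving 182 at 755 g.

182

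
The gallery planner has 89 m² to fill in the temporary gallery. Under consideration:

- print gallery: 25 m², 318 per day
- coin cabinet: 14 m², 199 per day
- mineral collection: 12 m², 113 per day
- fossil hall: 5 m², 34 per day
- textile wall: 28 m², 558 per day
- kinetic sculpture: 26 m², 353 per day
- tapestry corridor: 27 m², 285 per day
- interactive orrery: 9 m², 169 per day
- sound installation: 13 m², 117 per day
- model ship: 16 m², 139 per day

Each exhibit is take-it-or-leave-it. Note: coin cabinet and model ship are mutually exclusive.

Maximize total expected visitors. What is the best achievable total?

Density check — textile wall 19.93, interactive orrery 18.78, coin cabinet 14.21 are the best per m².
Taking the top-ratio exhibits first gives coin cabinet + mineral collection + textile wall + kinetic sculpture + interactive orrery for 1392 (89 m²).
Dropping coin cabinet and mineral collection frees 26 m²; slotting in print gallery (25 m²) lifts the total to 1398 at 88 m².
Runner-up coin cabinet + mineral collection + textile wall + kinetic sculpture + interactive orrery tops out at 1392.

1398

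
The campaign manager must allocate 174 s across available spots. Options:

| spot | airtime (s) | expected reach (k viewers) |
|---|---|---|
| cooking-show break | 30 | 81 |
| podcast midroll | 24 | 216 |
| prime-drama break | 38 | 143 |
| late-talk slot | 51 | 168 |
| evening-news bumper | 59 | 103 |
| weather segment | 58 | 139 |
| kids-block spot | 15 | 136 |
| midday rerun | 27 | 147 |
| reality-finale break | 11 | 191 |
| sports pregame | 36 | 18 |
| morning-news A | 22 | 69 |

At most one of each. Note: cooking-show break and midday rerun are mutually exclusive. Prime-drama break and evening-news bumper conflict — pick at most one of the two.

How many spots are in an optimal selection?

The maximum expected reach within 174 s is 1001.
podcast midroll + prime-drama break + late-talk slot + kids-block spot + midday rerun + reality-finale break hits 1001 at 166 s.
All optima have 6 spots.

6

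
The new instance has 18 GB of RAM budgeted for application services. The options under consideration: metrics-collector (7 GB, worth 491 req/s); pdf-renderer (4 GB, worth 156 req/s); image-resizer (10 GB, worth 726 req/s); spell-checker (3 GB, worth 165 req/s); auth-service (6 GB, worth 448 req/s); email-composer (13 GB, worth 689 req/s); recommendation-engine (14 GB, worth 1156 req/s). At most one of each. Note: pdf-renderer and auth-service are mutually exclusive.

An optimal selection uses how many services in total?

Optimal total is 1321.
For example spell-checker + recommendation-engine achieves it, using 17 GB.
Every optimal selection uses 2 services.

2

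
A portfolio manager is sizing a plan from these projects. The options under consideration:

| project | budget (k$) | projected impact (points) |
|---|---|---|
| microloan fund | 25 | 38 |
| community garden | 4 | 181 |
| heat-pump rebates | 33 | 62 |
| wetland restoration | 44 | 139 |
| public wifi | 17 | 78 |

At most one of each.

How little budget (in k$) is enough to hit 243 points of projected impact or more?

21

Minimise k$ subject to total projected impact ≥ 243.
community garden + public wifi: 259 projected impact at 21 k$.
Any bundle with less than 21 k$ falls short of 243.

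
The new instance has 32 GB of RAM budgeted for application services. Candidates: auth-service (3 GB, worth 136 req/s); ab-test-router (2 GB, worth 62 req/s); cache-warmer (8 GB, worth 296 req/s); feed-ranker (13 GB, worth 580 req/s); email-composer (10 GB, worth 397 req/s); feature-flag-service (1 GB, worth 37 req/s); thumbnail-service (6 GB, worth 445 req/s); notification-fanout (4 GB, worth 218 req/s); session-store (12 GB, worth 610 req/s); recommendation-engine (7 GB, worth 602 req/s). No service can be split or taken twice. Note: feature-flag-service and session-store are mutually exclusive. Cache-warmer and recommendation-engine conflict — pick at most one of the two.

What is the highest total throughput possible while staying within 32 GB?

2011

Auth-service + thumbnail-service + notification-fanout + session-store + recommendation-engine uses 32 of the 32 GB and totals 2011.
The closest alternative, ab-test-router + thumbnail-service + notification-fanout + session-store + recommendation-engine, reaches only 1937.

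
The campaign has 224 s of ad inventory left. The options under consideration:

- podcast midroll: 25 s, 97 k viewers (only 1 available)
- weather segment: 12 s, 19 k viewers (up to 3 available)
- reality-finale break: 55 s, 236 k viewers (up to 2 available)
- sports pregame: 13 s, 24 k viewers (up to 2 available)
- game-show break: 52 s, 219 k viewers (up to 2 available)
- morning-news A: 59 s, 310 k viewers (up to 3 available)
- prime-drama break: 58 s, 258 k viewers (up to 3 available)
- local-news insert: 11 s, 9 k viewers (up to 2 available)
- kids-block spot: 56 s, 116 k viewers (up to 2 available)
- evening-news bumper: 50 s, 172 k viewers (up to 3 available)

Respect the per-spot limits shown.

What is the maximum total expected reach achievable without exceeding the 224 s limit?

Taking the top-ratio spots first gives podcast midroll + sports pregame + 3×morning-news A for 1051 (215 s).
Replace podcast midroll and sports pregame and morning-news A with 2×game-show break: the trade gains 7 net, giving 1058 at 222 s.
No other feasible combination exceeds 1058.

1058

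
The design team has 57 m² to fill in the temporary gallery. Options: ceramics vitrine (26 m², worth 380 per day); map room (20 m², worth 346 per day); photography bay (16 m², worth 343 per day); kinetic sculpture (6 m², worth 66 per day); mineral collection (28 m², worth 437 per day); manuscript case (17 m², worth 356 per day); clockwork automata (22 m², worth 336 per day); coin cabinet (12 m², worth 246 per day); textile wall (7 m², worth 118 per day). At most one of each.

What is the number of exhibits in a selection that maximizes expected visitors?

4

Best achievable expected visitors is 1066.
For example map room + manuscript case + coin cabinet + textile wall achieves it, using 56 m².
All optima have 4 exhibits.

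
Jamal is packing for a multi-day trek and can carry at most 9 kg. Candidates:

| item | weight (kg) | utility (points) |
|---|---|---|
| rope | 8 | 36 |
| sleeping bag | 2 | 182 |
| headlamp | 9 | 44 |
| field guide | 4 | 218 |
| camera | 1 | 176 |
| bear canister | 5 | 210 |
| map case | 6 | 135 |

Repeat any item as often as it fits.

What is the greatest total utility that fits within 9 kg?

1584

Best packing: 9×camera — 9 kg, 1584 total.
Every other selection either busts 9 kg or fails to beat 1584.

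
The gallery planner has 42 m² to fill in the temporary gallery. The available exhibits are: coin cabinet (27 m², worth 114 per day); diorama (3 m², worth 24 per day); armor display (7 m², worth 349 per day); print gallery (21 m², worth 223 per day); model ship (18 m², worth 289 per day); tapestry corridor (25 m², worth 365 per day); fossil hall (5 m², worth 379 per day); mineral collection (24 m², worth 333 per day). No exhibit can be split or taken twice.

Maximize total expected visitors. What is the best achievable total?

Filling by ratio: diorama + armor display + model ship + fossil hall for 1041, with 9 m² left unused.
Replace model ship with tapestry corridor: the trade gains 76 net, giving 1117 at 40 m².
The closest alternative, armor display + tapestry corridor + fossil hall, reaches only 1093.

1117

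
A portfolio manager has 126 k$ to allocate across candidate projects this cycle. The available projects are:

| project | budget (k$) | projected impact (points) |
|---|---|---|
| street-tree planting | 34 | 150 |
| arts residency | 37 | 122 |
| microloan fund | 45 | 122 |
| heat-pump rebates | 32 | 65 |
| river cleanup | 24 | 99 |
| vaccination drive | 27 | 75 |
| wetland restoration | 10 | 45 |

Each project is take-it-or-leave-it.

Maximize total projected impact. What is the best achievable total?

446

By projected impact per k$: wetland restoration 4.50, street-tree planting 4.41, river cleanup 4.12 lead.
Taking the top-ratio projects first gives street-tree planting + arts residency + river cleanup + wetland restoration for 416 (105 k$).
Dropping wetland restoration frees 10 k$; slotting in vaccination drive (27 k$) lifts the total to 446 at 122 k$.
Runner-up street-tree planting + arts residency + microloan fund + wetland restoration tops out at 439.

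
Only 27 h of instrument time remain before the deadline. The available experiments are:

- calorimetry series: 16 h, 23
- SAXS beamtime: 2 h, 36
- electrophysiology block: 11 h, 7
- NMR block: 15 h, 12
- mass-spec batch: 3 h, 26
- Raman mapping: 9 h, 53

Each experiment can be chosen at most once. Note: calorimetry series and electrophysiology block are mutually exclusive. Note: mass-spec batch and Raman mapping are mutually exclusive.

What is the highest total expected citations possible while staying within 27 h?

Calorimetry series + SAXS beamtime + Raman mapping uses 27 of the 27 h and totals 112.

112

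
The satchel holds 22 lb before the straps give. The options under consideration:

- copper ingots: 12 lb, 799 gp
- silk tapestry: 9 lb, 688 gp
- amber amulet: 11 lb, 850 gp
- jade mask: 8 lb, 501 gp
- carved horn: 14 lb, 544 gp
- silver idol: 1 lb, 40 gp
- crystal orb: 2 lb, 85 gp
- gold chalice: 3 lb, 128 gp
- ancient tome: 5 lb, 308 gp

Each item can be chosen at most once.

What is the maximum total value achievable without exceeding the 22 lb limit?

1623

Silk tapestry + amber amulet + crystal orb uses 22 of the 22 lb and totals 1623.
Next best is silk tapestry + amber amulet + silver idol at 1578 (21 lb) — short by 45.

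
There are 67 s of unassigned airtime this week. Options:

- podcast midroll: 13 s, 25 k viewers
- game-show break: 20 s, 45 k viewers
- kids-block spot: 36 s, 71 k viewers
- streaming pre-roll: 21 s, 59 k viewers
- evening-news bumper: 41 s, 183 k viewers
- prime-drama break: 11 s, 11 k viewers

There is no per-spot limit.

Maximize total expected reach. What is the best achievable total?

By expected reach per s: evening-news bumper 4.46, streaming pre-roll 2.81, game-show break 2.25, kids-block spot 1.97 lead.
Taking streaming pre-roll + evening-news bumper: 62 s used, 242 in expected reach.
The spare 5 s is too small for any remaining spot, and no exchange beats 242.

242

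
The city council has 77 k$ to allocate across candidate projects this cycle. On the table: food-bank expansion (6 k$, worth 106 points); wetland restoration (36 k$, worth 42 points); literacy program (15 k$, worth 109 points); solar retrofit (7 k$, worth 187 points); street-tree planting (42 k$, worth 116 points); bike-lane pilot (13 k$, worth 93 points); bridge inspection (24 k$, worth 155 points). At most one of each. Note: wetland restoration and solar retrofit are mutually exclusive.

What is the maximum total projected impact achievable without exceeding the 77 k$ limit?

By projected impact per k$: solar retrofit 26.71, food-bank expansion 17.67, literacy program 7.27 lead.
Best packing: food-bank expansion + literacy program + solar retrofit + bike-lane pilot + bridge inspection — 65 k$, 650 total.
Runner-up food-bank expansion + literacy program + solar retrofit + bridge inspection tops out at 557.

650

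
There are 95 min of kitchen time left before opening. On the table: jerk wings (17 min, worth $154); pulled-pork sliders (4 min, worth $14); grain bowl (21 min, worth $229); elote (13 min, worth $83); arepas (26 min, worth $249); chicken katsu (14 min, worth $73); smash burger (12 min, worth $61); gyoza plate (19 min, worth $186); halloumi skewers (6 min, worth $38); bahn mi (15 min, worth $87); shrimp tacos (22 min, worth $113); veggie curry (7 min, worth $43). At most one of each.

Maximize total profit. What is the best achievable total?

879

By profit per min: grain bowl 10.90, gyoza plate 9.79, arepas 9.58 lead.
A density-first pass picks jerk wings + pulled-pork sliders + grain bowl + arepas + gyoza plate + halloumi skewers — 870 at 93 min.
The 10 min tied up in pulled-pork sliders and halloumi skewers is better spent on smash burger — total rises to 879 (95 min).
No other feasible combination exceeds 879.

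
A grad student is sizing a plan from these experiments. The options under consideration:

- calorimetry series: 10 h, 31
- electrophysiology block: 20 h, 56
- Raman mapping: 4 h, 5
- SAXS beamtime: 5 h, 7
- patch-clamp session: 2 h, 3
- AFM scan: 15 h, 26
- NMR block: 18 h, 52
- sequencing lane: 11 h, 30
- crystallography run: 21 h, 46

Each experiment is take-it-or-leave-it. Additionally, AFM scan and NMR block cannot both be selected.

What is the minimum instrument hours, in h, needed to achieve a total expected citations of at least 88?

32

Look for the lowest-instrument combination reaching 88.
calorimetry series + electrophysiology block + patch-clamp session reaches 90 using 32 h.
Any bundle with less than 32 h falls short of 88.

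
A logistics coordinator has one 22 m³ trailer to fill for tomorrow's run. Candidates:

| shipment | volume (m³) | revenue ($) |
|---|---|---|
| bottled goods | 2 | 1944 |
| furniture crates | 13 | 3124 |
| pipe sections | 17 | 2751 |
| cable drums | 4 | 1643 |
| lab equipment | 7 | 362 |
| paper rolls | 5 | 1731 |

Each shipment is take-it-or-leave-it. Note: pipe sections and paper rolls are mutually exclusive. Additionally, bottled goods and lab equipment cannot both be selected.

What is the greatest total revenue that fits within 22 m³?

6799

Bottled goods + furniture crates + paper rolls uses 20 of the 22 m³ and totals 6799.
Nothing else feasible within 22 m³ beats 6799.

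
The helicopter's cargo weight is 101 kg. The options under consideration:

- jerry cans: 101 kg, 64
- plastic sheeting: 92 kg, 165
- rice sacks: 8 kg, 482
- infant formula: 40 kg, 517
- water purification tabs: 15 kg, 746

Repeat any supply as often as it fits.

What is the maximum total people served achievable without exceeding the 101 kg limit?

Ranking by ratio (people served/kg): rice sacks 60.25, water purification tabs 49.73, infant formula 12.93.
The ratio ordering already packs tightly: 12×rice sacks, 96 kg, 5784.
That's the maximum — no swap from here does better than 5784.

5784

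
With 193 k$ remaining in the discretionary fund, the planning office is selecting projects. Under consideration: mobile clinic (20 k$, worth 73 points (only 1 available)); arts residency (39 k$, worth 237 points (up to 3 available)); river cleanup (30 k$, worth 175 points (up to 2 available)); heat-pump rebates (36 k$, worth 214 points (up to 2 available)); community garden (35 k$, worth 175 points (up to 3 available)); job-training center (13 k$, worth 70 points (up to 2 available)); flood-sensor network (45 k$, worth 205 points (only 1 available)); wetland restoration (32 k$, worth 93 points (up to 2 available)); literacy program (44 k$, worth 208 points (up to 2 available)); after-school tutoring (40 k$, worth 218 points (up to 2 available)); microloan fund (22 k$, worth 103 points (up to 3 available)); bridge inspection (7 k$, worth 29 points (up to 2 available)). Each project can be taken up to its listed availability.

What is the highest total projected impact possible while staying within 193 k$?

1147

Ranking by ratio (projected impact/k$): arts residency 6.08, heat-pump rebates 5.94, river cleanup 5.83.
The ratio heuristic lands on 3×arts residency + 2×heat-pump rebates (1139) but leaves 4 k$ idle.
Dropping arts residency frees 39 k$; slotting in river cleanup + job-training center (43 k$) lifts the total to 1147 at 193 k$.
Nothing else within 193 k$ beats 1147.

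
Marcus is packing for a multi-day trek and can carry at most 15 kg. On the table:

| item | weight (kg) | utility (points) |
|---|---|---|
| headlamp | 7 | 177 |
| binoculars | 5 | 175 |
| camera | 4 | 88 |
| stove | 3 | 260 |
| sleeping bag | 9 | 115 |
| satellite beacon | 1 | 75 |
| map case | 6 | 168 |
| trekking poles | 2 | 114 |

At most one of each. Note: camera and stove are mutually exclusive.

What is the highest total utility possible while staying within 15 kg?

Density check — stove 86.67, satellite beacon 75.00, trekking poles 57.00 are the best per kg.
Taking binoculars + stove + satellite beacon + map case: 15 kg used, 678 in utility.

678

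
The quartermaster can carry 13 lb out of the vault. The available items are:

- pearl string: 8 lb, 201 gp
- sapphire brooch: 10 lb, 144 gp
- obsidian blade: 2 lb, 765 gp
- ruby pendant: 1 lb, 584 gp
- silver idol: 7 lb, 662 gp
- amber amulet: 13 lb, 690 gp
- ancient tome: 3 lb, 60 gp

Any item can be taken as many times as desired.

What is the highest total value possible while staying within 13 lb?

7592

Taking 13×ruby pendant: 13 lb used, 7592 in value.
Every other selection either busts 13 lb or fails to beat 7592.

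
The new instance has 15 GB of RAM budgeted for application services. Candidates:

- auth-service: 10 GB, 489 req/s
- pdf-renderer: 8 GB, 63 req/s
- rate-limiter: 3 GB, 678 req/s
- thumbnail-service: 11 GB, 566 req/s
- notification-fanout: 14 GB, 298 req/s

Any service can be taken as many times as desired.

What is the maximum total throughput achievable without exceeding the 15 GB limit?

The ratio ordering already packs tightly: 5×rate-limiter, 15 GB, 3390.
That's the maximum — no swap from here does better than 3390.

3390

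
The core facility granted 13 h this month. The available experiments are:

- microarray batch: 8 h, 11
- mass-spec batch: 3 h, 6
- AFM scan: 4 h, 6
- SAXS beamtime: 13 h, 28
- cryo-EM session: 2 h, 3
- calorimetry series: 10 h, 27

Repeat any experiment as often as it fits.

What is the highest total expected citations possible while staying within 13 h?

33

Density check — calorimetry series 2.70, SAXS beamtime 2.15, mass-spec batch 2.00 are the best per h.
Mass-spec batch + calorimetry series uses 13 of the 13 h and totals 33.
Nothing else within 13 h beats 33.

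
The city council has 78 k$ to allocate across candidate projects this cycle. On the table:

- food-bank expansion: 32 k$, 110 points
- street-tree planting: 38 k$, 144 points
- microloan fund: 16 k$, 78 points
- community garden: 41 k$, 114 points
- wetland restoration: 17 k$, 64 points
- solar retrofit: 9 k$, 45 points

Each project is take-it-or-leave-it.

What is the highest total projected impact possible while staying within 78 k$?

Density check — solar retrofit 5.00, microloan fund 4.88, street-tree planting 3.79 are the best per k$.
Greedy by ratio would take street-tree planting + microloan fund + solar retrofit: 63 k$ used, total 267.
The 38 k$ tied up in street-tree planting is better spent on food-bank expansion + wetland restoration — total rises to 297 (74 k$).
Next best is street-tree planting + microloan fund + wetland restoration at 286 (71 k$) — short by 11.

297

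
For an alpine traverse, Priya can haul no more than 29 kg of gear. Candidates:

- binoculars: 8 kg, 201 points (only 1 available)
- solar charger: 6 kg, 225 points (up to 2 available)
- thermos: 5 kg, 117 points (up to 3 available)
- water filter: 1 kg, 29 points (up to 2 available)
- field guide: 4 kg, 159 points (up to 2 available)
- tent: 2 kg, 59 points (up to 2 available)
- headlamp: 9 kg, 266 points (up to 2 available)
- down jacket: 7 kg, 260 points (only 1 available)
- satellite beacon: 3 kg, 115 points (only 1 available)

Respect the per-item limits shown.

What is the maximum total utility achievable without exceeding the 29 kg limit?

1087

Greedy by ratio would take 2×solar charger + 2×water filter + 2×field guide + 2×tent + satellite beacon: 29 kg used, total 1059.
The 7 kg tied up in 2×water filter and tent and satellite beacon is better spent on down jacket — total rises to 1087 (29 kg).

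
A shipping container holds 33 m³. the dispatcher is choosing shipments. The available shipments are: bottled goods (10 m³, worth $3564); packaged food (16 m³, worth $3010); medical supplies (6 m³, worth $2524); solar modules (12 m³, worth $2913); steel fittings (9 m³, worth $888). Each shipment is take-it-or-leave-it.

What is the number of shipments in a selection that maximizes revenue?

The maximum revenue within 33 m³ is 9098.
bottled goods + packaged food + medical supplies hits 9098 at 32 m³.
Every optimal selection uses 3 shipments.

3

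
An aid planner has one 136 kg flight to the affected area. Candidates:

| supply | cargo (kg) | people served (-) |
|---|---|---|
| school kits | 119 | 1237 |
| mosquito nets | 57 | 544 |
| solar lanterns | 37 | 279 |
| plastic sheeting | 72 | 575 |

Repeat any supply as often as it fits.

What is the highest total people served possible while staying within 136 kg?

Taking school kits: 119 kg used, 1237 in people served.
Every other selection either busts 136 kg or fails to beat 1237.

1237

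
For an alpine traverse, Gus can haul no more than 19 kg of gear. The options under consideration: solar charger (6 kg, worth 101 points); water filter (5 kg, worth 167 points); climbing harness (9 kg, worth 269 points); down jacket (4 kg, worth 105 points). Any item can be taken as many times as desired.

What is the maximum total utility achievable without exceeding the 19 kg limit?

606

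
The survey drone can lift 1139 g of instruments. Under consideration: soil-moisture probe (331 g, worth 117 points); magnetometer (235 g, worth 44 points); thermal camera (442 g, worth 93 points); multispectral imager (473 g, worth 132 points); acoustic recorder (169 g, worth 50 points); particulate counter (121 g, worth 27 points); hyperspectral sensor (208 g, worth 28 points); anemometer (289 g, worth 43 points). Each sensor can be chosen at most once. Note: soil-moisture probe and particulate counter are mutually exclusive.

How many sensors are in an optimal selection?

3

The maximum data value within 1139 g is 299.
For example soil-moisture probe + multispectral imager + acoustic recorder achieves it, using 973 g.
Every optimal selection uses 3 sensors.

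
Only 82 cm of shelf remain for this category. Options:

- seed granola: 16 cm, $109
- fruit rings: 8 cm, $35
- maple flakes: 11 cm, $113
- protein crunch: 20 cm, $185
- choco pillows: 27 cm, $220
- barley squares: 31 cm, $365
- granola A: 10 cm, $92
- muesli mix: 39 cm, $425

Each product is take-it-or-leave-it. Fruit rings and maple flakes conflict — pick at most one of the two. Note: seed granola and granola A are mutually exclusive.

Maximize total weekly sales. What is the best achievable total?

The ratio ordering already packs tightly: maple flakes + barley squares + muesli mix, 81 cm, 903.
Runner-up barley squares + granola A + muesli mix tops out at 882.

903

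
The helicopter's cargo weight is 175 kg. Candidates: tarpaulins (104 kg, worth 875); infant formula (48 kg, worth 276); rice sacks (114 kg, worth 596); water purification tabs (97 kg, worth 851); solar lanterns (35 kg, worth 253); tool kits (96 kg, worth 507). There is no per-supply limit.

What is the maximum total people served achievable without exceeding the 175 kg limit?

1381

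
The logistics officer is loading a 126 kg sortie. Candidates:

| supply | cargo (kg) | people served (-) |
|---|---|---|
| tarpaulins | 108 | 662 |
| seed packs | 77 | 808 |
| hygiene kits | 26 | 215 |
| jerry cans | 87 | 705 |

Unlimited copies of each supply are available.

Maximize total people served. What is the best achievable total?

1023

Best packing: seed packs + hygiene kits — 103 kg, 1023 total.
That's the maximum — no swap from here does better than 1023.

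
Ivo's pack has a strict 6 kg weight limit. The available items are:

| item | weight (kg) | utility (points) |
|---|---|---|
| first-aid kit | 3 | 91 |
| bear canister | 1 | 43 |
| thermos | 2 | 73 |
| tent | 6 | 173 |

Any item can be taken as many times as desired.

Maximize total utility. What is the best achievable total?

The ratio ordering already packs tightly: 6×bear canister, 6 kg, 258.
No other feasible combination exceeds 258.

258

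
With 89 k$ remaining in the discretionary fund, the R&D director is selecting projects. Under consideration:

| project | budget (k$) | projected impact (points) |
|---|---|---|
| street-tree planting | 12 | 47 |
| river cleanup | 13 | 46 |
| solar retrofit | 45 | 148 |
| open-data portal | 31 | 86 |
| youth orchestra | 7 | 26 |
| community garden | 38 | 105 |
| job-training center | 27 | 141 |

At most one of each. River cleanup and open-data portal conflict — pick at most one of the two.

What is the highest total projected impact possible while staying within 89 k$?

336

Ranking by ratio (projected impact/k$): job-training center 5.22, street-tree planting 3.92, youth orchestra 3.71, river cleanup 3.54.
Greedy by ratio would take street-tree planting + river cleanup + youth orchestra + job-training center: 59 k$ used, total 260.
Dropping river cleanup and youth orchestra frees 20 k$; slotting in solar retrofit (45 k$) lifts the total to 336 at 84 k$.
The spare 5 k$ is too small for any remaining project, and no feasible exchange beats 336.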